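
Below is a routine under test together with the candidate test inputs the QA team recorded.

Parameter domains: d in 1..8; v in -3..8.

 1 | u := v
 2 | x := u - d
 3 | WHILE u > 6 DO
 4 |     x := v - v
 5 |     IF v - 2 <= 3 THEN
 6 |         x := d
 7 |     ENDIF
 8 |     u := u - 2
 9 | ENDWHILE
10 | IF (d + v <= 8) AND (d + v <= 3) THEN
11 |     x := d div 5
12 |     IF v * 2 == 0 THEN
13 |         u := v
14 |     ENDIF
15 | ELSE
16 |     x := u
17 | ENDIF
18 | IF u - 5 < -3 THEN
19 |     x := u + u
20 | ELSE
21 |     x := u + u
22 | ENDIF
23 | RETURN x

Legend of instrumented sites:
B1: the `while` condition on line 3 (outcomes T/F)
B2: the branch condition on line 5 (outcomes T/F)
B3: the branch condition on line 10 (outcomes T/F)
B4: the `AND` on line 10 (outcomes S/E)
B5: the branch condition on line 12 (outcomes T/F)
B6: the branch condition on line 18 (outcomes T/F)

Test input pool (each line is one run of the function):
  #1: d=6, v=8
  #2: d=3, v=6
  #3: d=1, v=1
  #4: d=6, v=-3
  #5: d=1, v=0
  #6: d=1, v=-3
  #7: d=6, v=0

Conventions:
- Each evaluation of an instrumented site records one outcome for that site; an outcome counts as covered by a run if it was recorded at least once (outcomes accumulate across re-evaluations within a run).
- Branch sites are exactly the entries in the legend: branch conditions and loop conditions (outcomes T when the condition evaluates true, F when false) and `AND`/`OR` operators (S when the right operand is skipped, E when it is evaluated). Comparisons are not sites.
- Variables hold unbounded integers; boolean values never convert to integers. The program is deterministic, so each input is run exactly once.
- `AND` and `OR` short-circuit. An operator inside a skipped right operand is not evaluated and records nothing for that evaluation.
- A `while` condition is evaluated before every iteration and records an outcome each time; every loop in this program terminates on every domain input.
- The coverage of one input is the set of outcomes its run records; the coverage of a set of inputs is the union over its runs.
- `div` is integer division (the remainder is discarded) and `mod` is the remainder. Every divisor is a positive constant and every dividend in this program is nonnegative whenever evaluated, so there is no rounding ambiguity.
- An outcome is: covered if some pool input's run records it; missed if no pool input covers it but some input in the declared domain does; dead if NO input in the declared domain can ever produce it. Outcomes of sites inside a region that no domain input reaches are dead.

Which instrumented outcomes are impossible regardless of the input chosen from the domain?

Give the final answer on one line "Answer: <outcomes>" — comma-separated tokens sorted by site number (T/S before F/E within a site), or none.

running all 96 domain inputs and tallying outcomes:
  B2=T: no domain input ever produces it -> dead
  reachable outcomes have witnesses, e.g. B1=T (e.g. d=1, v=7), B1=F (e.g. d=1, v=-3), B2=F (e.g. d=1, v=7), B3=T (e.g. d=1, v=-3)

Answer: B2=T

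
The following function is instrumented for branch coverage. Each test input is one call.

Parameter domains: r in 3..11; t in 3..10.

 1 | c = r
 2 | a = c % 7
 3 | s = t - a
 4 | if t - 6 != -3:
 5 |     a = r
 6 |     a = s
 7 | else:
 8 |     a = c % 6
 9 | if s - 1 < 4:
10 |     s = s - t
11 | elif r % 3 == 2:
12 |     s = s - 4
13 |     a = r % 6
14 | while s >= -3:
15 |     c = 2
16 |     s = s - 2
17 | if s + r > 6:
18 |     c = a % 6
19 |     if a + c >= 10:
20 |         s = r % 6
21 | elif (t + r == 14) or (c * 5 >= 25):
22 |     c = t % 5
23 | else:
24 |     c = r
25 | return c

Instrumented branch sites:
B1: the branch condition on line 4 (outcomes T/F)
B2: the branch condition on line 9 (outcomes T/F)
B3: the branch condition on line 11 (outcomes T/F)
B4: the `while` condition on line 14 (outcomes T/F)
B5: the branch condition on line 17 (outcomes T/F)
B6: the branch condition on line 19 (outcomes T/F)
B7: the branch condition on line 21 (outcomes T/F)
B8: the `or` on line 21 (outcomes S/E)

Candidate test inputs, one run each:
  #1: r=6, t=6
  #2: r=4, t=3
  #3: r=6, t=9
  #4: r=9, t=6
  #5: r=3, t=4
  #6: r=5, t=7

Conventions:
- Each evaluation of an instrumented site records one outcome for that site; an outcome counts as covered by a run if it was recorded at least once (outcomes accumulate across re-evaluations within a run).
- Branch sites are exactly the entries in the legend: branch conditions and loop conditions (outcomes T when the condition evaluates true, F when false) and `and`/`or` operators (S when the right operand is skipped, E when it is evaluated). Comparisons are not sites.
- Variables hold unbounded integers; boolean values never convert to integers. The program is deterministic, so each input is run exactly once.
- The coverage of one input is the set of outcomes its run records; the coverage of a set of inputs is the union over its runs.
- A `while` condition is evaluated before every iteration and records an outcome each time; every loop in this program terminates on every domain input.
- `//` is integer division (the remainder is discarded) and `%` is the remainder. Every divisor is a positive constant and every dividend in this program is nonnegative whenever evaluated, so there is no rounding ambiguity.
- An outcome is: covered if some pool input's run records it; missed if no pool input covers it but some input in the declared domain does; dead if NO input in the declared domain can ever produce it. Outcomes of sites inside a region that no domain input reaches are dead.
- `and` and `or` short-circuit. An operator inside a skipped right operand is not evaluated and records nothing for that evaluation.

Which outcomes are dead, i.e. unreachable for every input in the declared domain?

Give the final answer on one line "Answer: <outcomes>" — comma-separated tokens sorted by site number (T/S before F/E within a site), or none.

checking every outcome against all 72 domain inputs:
  reachable outcomes have witnesses, e.g. B1=T (e.g. r=3, t=4), B1=F (e.g. r=3, t=3), B2=T (e.g. r=3, t=3), B2=F (e.g. r=3, t=8)

Answer: none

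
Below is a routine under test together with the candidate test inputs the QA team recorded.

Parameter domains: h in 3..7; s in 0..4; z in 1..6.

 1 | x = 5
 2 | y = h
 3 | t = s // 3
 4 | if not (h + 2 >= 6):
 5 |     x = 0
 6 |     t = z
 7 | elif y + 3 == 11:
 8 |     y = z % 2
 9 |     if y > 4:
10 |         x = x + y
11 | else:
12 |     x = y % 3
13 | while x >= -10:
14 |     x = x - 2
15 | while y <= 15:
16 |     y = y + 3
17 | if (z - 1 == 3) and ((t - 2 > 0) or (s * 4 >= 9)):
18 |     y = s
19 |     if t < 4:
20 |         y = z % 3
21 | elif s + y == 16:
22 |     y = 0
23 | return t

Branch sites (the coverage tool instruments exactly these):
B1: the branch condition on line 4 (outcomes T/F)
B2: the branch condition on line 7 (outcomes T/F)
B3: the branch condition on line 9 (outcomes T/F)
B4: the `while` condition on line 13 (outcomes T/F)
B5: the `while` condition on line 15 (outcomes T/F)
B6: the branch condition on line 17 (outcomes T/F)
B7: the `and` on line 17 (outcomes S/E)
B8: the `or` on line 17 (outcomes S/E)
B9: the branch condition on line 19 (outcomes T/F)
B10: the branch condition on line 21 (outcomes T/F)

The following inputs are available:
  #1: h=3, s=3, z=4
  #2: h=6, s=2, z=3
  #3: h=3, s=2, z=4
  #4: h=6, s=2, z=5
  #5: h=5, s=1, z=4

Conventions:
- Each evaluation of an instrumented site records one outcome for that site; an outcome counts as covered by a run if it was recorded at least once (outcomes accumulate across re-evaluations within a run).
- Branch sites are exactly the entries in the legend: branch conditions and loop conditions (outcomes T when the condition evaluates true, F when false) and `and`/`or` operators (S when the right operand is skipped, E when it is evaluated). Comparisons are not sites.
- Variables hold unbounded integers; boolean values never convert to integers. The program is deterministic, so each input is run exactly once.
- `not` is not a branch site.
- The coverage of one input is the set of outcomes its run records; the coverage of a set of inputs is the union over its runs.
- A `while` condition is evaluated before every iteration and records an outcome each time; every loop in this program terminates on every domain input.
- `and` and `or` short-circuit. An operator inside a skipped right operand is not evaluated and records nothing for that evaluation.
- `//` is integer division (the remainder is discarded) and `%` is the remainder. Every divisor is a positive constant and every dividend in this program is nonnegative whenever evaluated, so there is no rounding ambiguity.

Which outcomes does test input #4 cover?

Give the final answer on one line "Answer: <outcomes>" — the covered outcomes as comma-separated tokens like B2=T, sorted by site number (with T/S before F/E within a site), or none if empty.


Running input #4 (h=6, s=2, z=5), event by event:
  B1->F, B2->F, B4->T, B4->T, B4->T, B4->T, B4->T, B4->T, B4->F, B5->T
  B5->T, B5->T, B5->T, B5->F, B7->S, B6->F, B10->F
collecting distinct outcomes: B1=F, B2=F, B4=T, B4=F, B5=T, B5=F, B6=F, B7=S, B10=F
Answer: B1=F, B2=F, B4=T, B4=F, B5=T, B5=F, B6=F, B7=S, B10=F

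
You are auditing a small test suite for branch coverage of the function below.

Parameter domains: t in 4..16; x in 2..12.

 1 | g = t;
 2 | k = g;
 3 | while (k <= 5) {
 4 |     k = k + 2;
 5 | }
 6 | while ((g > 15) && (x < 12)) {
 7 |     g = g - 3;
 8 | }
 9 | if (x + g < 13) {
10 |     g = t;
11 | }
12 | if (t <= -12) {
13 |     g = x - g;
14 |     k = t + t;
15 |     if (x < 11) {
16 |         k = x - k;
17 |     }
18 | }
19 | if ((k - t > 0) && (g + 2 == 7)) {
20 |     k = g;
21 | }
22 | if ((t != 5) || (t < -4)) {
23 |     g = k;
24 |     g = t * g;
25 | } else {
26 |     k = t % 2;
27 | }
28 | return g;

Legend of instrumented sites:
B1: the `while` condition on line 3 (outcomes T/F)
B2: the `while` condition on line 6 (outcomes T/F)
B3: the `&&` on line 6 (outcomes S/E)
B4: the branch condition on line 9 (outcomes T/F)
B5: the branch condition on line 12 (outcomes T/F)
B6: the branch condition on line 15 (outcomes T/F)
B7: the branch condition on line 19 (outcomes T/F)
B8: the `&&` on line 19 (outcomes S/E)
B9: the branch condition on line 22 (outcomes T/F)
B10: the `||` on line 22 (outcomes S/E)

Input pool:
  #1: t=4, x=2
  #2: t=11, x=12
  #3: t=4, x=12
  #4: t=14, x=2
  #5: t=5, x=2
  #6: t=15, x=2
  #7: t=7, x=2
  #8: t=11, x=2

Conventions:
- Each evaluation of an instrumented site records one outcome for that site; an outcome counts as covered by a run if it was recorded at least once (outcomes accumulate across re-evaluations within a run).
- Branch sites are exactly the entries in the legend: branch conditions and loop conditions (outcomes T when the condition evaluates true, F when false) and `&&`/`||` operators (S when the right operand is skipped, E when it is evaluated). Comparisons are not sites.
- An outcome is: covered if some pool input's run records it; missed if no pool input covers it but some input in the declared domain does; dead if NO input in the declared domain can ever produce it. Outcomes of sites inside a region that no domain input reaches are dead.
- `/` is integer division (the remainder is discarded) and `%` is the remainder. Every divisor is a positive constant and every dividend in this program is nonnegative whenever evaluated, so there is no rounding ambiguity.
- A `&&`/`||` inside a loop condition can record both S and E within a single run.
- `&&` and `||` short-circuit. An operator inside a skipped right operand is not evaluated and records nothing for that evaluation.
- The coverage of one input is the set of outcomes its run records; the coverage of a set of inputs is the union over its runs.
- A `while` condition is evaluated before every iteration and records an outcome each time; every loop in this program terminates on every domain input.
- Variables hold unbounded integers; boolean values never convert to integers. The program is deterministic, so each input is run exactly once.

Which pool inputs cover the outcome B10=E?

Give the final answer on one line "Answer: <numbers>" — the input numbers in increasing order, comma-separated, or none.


input #1 (t=4, x=2): does not produce B10=E
input #2 (t=11, x=12): does not produce B10=E
input #3 (t=4, x=12): does not produce B10=E
input #4 (t=14, x=2): does not produce B10=E
input #5 (t=5, x=2): produces B10=E
input #6 (t=15, x=2): does not produce B10=E
input #7 (t=7, x=2): does not produce B10=E
input #8 (t=11, x=2): does not produce B10=E
Answer: 5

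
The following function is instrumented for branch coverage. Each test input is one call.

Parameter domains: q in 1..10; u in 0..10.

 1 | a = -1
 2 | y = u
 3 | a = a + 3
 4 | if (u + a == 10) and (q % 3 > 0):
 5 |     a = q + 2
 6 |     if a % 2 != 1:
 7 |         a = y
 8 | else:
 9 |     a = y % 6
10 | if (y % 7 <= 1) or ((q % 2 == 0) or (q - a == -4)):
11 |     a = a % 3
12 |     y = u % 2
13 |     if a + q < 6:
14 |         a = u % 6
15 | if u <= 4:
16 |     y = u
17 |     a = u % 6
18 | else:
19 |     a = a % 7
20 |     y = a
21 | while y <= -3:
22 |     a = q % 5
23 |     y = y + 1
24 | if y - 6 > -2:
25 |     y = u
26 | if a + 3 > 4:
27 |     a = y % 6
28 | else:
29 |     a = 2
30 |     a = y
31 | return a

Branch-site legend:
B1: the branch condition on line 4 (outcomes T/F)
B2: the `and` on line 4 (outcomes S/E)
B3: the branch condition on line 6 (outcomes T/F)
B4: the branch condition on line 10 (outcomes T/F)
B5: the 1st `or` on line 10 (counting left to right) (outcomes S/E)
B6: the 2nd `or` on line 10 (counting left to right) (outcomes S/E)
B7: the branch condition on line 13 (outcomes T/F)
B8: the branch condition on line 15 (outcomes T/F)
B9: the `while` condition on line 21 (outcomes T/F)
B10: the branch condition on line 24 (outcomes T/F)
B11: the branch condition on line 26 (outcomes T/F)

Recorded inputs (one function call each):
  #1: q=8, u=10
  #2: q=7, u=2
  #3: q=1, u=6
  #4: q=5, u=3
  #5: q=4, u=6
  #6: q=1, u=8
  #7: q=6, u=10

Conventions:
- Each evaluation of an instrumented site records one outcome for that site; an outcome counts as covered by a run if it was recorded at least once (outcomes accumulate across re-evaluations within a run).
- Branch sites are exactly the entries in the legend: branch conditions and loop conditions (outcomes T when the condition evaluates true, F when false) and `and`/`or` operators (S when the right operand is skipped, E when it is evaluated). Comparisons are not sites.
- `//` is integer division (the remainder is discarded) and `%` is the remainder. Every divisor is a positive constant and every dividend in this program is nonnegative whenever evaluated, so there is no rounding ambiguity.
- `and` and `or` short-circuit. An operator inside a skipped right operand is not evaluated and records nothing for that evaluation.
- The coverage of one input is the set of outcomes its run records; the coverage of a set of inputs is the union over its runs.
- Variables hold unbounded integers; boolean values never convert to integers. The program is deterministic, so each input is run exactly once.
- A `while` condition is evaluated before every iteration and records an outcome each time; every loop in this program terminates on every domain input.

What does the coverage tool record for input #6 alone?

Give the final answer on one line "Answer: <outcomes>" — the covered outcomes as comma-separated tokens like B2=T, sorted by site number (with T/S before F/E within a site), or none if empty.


Running input #6 (q=1, u=8), event by event:
  B2->E, B1->T, B3->F, B5->S, B4->T, B7->T, B8->F, B9->F, B10->F, B11->T
distinct outcomes covered: B1=T, B2=E, B3=F, B4=T, B5=S, B7=T, B8=F, B9=F, B10=F, B11=T
Answer: B1=T, B2=E, B3=F, B4=T, B5=S, B7=T, B8=F, B9=F, B10=F, B11=T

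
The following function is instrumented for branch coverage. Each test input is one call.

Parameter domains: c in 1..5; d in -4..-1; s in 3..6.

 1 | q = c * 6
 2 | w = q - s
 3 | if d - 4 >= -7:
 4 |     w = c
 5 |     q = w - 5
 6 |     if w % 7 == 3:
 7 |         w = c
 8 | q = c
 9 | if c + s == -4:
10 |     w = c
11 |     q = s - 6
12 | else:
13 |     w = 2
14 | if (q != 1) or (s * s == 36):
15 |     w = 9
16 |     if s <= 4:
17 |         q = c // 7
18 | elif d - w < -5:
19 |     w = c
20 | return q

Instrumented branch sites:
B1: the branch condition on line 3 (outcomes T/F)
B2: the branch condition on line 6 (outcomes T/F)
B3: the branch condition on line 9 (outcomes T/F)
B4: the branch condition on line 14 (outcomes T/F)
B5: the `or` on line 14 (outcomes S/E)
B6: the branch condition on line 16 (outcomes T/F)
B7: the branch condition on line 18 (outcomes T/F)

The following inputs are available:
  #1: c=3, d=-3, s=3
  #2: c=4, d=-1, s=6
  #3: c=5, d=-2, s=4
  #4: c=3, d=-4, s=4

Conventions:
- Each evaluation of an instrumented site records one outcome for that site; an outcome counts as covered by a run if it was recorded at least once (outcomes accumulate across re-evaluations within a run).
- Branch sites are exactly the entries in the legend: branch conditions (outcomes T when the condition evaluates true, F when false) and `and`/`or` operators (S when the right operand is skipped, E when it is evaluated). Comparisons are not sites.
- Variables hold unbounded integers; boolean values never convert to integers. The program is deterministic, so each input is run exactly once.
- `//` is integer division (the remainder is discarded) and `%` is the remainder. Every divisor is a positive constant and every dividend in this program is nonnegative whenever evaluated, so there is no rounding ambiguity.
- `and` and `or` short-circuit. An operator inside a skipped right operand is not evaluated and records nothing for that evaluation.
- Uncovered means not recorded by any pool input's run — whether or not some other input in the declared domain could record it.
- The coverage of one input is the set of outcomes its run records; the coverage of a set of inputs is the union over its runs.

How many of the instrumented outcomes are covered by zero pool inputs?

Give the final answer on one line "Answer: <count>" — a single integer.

#1 (c=3, d=-3, s=3) -> B1->T, B2->T, B3->F, B5->S, B4->T, B6->T; covered: B1=T, B2=T, B3=F, B4=T, B5=S, B6=T
#2 (c=4, d=-1, s=6) -> B1->T, B2->F, B3->F, B5->S, B4->T, B6->F; covered: B1=T, B2=F, B3=F, B4=T, B5=S, B6=F
#3 (c=5, d=-2, s=4) -> B1->T, B2->F, B3->F, B5->S, B4->T, B6->T; covered: B1=T, B2=F, B3=F, B4=T, B5=S, B6=T
#4 (c=3, d=-4, s=4) -> B1->F, B3->F, B5->S, B4->T, B6->T; covered: B1=F, B3=F, B4=T, B5=S, B6=T
union over the pool: B1=T, B1=F, B2=T, B2=F, B3=F, B4=T, B5=S, B6=T, B6=F
uncovered (5 of 14): B3=T, B4=F, B5=E, B7=T, B7=F

Answer: 5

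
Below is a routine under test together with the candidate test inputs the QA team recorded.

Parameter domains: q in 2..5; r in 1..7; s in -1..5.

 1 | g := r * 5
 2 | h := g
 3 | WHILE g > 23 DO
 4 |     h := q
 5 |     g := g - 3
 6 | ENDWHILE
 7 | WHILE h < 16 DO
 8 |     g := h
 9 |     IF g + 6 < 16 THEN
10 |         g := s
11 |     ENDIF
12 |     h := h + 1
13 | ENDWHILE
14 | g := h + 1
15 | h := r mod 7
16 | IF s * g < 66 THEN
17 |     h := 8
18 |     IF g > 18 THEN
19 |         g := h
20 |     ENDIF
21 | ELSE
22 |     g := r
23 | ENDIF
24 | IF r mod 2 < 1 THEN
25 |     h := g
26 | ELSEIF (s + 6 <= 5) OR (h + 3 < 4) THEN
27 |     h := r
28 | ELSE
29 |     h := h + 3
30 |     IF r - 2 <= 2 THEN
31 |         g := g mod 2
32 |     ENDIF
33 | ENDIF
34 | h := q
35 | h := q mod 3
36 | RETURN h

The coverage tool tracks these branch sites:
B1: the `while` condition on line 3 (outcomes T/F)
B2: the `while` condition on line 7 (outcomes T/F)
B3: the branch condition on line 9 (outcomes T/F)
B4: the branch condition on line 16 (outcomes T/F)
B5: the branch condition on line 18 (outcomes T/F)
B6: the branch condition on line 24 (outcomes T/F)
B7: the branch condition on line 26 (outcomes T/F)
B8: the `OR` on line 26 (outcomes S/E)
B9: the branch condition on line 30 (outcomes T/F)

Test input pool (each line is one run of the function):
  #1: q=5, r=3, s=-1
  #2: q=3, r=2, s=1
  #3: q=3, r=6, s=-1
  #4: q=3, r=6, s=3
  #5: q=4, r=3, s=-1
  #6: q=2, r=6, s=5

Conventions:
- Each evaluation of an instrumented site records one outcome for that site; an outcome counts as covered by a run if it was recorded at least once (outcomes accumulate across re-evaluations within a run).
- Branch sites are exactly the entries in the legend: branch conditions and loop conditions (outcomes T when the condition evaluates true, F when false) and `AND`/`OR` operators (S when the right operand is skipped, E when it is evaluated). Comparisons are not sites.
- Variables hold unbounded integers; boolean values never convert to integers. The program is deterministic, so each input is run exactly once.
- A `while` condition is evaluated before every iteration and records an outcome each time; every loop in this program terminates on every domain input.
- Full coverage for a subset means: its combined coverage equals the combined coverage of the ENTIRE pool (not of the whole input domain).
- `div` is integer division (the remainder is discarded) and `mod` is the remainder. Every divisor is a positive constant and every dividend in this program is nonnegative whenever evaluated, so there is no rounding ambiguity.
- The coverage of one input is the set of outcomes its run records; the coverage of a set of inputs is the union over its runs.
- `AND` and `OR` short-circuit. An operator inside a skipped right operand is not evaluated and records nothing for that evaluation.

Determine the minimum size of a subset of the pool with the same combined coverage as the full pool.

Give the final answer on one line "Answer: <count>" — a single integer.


#1 (q=5, r=3, s=-1) -> covered: B1=F, B2=T, B2=F, B3=F, B4=T, B5=F, B6=F, B7=T, B8=S
#2 (q=3, r=2, s=1) -> covered: B1=F, B2=T, B2=F, B3=F, B4=T, B5=F, B6=T
#3 (q=3, r=6, s=-1) -> covered: B1=T, B1=F, B2=T, B2=F, B3=T, B3=F, B4=T, B5=F, B6=T
#4 (q=3, r=6, s=3) -> covered: B1=T, B1=F, B2=T, B2=F, B3=T, B3=F, B4=T, B5=F, B6=T
#5 (q=4, r=3, s=-1) -> covered: B1=F, B2=T, B2=F, B3=F, B4=T, B5=F, B6=F, B7=T, B8=S
#6 (q=2, r=6, s=5) -> covered: B1=T, B1=F, B2=T, B2=F, B3=T, B3=F, B4=F, B6=T
the full pool covers 13 outcomes: B1=T, B1=F, B2=T, B2=F, B3=T, B3=F, B4=T, B4=F, B5=F, B6=T, B6=F, B7=T, B8=S
size 1 is not enough: best union over all size-1 subsets is 9/13
size 2: inputs {1, 6} cover all 13 outcomes, and no lexicographically smaller subset of this size does
Answer: 2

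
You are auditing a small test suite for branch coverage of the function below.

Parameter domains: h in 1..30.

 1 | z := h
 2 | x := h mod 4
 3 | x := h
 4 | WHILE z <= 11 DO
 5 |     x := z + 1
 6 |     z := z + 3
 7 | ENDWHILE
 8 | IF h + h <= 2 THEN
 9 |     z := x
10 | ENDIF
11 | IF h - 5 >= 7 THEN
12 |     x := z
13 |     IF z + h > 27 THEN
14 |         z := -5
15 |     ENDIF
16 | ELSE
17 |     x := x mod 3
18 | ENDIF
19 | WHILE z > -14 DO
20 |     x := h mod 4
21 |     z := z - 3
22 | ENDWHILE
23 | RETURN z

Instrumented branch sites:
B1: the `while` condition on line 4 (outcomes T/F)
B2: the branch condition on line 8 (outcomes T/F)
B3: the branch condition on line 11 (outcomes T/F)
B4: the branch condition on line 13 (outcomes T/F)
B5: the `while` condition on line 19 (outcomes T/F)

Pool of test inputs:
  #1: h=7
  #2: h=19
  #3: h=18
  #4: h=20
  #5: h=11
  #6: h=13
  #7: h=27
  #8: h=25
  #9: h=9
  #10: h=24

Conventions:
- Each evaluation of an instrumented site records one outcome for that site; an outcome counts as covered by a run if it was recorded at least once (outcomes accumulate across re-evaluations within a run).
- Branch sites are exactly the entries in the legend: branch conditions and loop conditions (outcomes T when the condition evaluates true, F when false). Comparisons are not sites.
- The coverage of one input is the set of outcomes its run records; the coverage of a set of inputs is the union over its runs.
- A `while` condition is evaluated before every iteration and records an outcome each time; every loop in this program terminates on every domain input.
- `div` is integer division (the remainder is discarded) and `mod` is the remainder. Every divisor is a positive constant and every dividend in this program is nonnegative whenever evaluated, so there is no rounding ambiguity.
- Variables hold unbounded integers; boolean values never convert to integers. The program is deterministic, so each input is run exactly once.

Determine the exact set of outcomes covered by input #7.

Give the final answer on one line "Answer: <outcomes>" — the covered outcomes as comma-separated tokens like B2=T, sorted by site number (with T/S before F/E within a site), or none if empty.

Running input #7 (h=27), event by event:
  B1->F, B2->F, B3->T, B4->T, B5->T, B5->T, B5->T, B5->F
collecting distinct outcomes: B1=F, B2=F, B3=T, B4=T, B5=T, B5=F

Answer: B1=F, B2=F, B3=T, B4=T, B5=T, B5=F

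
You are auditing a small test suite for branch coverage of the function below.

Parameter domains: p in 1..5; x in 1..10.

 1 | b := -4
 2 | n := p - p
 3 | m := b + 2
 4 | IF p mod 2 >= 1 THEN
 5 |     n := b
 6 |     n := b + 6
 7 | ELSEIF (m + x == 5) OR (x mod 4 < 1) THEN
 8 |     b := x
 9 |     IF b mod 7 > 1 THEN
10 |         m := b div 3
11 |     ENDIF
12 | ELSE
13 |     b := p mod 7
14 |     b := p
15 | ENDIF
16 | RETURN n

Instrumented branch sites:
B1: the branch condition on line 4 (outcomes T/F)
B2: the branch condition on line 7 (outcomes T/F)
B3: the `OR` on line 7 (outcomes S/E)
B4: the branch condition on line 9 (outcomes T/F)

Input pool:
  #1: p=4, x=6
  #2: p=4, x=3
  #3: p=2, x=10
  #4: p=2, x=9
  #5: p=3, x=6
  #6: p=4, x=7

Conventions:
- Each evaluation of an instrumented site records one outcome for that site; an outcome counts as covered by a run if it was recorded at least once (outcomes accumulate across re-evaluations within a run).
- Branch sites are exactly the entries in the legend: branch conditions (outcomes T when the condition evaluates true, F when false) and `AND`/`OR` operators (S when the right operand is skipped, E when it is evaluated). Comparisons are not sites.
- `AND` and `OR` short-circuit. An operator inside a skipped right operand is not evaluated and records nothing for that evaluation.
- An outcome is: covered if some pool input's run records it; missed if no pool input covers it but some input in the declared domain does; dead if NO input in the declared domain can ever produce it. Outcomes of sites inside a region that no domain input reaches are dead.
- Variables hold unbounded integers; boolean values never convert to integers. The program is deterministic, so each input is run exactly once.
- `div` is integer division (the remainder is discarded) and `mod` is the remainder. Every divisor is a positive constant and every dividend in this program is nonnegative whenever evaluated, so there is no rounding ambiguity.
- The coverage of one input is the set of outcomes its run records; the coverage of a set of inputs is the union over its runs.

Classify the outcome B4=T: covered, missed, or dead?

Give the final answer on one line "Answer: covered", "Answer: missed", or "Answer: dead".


no pool input records B4=T
but domain input (p=2, x=4) does record it -> reachable, so missed
Answer: missed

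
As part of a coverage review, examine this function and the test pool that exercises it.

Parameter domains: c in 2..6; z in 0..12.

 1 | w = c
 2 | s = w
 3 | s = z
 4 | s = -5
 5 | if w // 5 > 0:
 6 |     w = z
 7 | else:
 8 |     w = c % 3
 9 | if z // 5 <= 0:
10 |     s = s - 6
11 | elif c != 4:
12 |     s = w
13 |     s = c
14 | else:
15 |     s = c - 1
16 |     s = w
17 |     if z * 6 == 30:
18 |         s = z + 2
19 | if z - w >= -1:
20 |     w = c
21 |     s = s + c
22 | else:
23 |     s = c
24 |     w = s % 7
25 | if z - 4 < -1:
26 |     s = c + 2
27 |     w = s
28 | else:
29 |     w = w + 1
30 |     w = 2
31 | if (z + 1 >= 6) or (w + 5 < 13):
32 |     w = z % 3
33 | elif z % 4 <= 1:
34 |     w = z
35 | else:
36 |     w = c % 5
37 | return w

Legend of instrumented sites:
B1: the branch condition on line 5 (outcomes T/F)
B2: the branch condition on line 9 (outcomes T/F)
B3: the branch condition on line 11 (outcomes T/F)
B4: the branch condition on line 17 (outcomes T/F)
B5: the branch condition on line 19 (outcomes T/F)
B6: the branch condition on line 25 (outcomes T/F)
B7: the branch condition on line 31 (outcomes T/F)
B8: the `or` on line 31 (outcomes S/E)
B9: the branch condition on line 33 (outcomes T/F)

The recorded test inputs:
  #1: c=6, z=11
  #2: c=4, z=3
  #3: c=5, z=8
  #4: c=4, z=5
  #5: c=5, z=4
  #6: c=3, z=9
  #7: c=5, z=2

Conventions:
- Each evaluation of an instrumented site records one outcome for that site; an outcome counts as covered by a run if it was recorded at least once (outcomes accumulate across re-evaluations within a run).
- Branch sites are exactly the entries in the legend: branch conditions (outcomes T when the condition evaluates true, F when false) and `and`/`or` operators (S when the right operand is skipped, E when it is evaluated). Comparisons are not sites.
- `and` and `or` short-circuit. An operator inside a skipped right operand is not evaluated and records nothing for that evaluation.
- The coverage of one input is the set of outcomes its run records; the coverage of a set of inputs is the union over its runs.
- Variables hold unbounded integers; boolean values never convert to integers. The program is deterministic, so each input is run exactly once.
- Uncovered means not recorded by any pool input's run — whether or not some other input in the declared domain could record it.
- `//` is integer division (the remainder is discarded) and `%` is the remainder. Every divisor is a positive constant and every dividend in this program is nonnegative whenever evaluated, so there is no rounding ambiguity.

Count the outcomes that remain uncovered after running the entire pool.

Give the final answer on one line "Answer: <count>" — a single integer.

test 1 (c=6, z=11) fires B1->T, B2->F, B3->T, B5->T, B6->F, B8->S, B7->T; hits B1=T, B2=F, B3=T, B5=T, B6=F, B7=T, B8=S
test 2 (c=4, z=3) fires B1->F, B2->T, B5->T, B6->F, B8->E, B7->T; hits B1=F, B2=T, B5=T, B6=F, B7=T, B8=E
test 3 (c=5, z=8) fires B1->T, B2->F, B3->T, B5->T, B6->F, B8->S, B7->T; hits B1=T, B2=F, B3=T, B5=T, B6=F, B7=T, B8=S
test 4 (c=4, z=5) fires B1->F, B2->F, B3->F, B4->T, B5->T, B6->F, B8->S, B7->T; hits B1=F, B2=F, B3=F, B4=T, B5=T, B6=F, B7=T, B8=S
test 5 (c=5, z=4) fires B1->T, B2->T, B5->T, B6->F, B8->E, B7->T; hits B1=T, B2=T, B5=T, B6=F, B7=T, B8=E
test 6 (c=3, z=9) fires B1->F, B2->F, B3->T, B5->T, B6->F, B8->S, B7->T; hits B1=F, B2=F, B3=T, B5=T, B6=F, B7=T, B8=S
test 7 (c=5, z=2) fires B1->T, B2->T, B5->T, B6->T, B8->E, B7->T; hits B1=T, B2=T, B5=T, B6=T, B7=T, B8=E
union over the pool: B1=T, B1=F, B2=T, B2=F, B3=T, B3=F, B4=T, B5=T, B6=T, B6=F, B7=T, B8=S, B8=E
uncovered (5 of 18): B4=F, B5=F, B7=F, B9=T, B9=F

Answer: 5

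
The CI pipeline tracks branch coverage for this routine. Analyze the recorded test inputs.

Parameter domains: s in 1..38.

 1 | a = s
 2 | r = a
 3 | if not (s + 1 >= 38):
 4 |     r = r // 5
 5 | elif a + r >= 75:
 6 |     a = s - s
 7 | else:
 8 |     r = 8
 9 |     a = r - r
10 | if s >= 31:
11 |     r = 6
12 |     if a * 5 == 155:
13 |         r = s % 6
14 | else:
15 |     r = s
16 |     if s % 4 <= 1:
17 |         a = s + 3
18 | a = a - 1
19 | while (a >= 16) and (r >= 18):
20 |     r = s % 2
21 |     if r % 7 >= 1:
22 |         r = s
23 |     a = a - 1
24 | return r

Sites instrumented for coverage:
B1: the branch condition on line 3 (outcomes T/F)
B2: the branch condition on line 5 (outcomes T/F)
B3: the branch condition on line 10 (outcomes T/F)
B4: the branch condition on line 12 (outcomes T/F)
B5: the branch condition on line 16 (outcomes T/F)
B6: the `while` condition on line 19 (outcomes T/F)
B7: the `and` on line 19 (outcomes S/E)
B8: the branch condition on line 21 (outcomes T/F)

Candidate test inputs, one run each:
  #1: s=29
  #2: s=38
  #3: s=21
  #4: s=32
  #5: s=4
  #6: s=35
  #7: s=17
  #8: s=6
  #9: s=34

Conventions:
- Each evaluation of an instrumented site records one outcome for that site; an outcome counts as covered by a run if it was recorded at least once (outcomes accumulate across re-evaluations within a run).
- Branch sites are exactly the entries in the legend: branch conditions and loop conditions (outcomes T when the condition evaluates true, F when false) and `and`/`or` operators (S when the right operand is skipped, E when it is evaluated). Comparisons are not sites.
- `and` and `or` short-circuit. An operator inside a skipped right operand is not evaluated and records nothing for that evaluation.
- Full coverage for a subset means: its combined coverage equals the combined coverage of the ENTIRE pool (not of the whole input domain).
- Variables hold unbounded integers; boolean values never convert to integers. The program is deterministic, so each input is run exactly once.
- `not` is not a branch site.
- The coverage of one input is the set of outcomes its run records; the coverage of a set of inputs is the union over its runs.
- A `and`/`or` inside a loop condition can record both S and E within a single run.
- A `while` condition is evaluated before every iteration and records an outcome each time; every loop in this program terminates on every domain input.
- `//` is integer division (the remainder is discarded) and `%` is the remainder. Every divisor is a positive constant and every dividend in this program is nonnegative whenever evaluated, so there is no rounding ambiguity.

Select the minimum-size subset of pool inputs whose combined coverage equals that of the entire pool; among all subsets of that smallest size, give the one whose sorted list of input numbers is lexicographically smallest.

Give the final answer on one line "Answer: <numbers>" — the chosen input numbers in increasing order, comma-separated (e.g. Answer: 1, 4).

#1 (s=29) -> B1->T, B3->F, B5->T, B7->E, B6->T, B8->T, B7->E, B6->T, B8->T, B7->E, B6->T, B8->T, B7->E, B6->T, ...; covered: B1=T, B3=F, B5=T, B6=T, B6=F, B7=S, B7=E, B8=T
#2 (s=38) -> B1->F, B2->T, B3->T, B4->F, B7->S, B6->F; covered: B1=F, B2=T, B3=T, B4=F, B6=F, B7=S
#3 (s=21) -> B1->T, B3->F, B5->T, B7->E, B6->T, B8->T, B7->E, B6->T, B8->T, B7->E, B6->T, B8->T, B7->E, B6->T, ...; covered: B1=T, B3=F, B5=T, B6=T, B6=F, B7=S, B7=E, B8=T
#4 (s=32) -> B1->T, B3->T, B4->F, B7->E, B6->F; covered: B1=T, B3=T, B4=F, B6=F, B7=E
#5 (s=4) -> B1->T, B3->F, B5->T, B7->S, B6->F; covered: B1=T, B3=F, B5=T, B6=F, B7=S
#6 (s=35) -> B1->T, B3->T, B4->F, B7->E, B6->F; covered: B1=T, B3=T, B4=F, B6=F, B7=E
#7 (s=17) -> B1->T, B3->F, B5->T, B7->E, B6->F; covered: B1=T, B3=F, B5=T, B6=F, B7=E
#8 (s=6) -> B1->T, B3->F, B5->F, B7->S, B6->F; covered: B1=T, B3=F, B5=F, B6=F, B7=S
#9 (s=34) -> B1->T, B3->T, B4->F, B7->E, B6->F; covered: B1=T, B3=T, B4=F, B6=F, B7=E
the full pool covers 13 outcomes: B1=T, B1=F, B2=T, B3=T, B3=F, B4=F, B5=T, B5=F, B6=T, B6=F, B7=S, B7=E, B8=T
checked all size-1 subsets: none covers 13 outcomes (max 8/13)
checked all size-2 subsets: none covers 13 outcomes (max 12/13)
the canonical winner is {1, 2, 8}: size 3, full 13-outcome coverage, earliest index list among size-3 covers

Answer: 1, 2, 8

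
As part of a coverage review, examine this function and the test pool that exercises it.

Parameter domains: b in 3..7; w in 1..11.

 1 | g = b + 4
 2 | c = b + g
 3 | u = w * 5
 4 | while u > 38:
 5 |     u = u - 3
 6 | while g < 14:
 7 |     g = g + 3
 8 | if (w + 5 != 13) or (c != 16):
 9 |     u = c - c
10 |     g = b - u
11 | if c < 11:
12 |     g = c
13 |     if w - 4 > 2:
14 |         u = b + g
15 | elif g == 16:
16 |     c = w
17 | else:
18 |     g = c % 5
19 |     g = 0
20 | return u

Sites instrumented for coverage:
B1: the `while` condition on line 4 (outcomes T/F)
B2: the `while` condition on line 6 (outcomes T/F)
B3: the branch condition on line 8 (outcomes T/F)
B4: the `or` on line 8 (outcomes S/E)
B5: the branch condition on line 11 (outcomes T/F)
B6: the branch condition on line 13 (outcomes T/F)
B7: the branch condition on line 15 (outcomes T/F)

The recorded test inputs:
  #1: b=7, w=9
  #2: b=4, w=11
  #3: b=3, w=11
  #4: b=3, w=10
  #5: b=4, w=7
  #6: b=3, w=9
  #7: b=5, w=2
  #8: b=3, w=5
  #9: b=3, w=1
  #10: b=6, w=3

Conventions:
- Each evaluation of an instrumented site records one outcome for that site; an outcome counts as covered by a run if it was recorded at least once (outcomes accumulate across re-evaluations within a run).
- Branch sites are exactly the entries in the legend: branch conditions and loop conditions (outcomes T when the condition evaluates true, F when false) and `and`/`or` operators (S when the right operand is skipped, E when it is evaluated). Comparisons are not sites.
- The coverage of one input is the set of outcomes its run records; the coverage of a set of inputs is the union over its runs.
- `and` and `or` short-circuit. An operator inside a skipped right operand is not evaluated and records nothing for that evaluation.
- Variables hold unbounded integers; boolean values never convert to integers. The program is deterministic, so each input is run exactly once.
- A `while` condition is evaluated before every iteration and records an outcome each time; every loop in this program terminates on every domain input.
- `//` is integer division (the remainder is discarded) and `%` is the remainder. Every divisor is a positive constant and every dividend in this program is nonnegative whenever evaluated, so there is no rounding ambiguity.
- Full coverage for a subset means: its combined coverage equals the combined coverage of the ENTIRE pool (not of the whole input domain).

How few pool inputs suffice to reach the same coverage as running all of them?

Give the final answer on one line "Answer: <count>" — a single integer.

input #1, b=7, w=9: outcomes B1=T, B1=F, B2=T, B2=F, B3=T, B4=S, B5=F, B7=F
input #2, b=4, w=11: outcomes B1=T, B1=F, B2=T, B2=F, B3=T, B4=S, B5=F, B7=F
input #3, b=3, w=11: outcomes B1=T, B1=F, B2=T, B2=F, B3=T, B4=S, B5=T, B6=T
input #4, b=3, w=10: outcomes B1=T, B1=F, B2=T, B2=F, B3=T, B4=S, B5=T, B6=T
input #5, b=4, w=7: outcomes B1=F, B2=T, B2=F, B3=T, B4=S, B5=F, B7=F
input #6, b=3, w=9: outcomes B1=T, B1=F, B2=T, B2=F, B3=T, B4=S, B5=T, B6=T
input #7, b=5, w=2: outcomes B1=F, B2=T, B2=F, B3=T, B4=S, B5=F, B7=F
input #8, b=3, w=5: outcomes B1=F, B2=T, B2=F, B3=T, B4=S, B5=T, B6=F
input #9, b=3, w=1: outcomes B1=F, B2=T, B2=F, B3=T, B4=S, B5=T, B6=F
input #10, b=6, w=3: outcomes B1=F, B2=T, B2=F, B3=T, B4=S, B5=F, B7=F
union over all inputs: B1=T, B1=F, B2=T, B2=F, B3=T, B4=S, B5=T, B5=F, B6=T, B6=F, B7=F (11 outcomes)
checked all size-1 subsets: none covers 11 outcomes (max 8/11)
checked all size-2 subsets: none covers 11 outcomes (max 10/11)
inputs {1, 3, 8} (size 3) cover everything; no size-3 subset with a lexicographically smaller index list covers all 11

Answer: 3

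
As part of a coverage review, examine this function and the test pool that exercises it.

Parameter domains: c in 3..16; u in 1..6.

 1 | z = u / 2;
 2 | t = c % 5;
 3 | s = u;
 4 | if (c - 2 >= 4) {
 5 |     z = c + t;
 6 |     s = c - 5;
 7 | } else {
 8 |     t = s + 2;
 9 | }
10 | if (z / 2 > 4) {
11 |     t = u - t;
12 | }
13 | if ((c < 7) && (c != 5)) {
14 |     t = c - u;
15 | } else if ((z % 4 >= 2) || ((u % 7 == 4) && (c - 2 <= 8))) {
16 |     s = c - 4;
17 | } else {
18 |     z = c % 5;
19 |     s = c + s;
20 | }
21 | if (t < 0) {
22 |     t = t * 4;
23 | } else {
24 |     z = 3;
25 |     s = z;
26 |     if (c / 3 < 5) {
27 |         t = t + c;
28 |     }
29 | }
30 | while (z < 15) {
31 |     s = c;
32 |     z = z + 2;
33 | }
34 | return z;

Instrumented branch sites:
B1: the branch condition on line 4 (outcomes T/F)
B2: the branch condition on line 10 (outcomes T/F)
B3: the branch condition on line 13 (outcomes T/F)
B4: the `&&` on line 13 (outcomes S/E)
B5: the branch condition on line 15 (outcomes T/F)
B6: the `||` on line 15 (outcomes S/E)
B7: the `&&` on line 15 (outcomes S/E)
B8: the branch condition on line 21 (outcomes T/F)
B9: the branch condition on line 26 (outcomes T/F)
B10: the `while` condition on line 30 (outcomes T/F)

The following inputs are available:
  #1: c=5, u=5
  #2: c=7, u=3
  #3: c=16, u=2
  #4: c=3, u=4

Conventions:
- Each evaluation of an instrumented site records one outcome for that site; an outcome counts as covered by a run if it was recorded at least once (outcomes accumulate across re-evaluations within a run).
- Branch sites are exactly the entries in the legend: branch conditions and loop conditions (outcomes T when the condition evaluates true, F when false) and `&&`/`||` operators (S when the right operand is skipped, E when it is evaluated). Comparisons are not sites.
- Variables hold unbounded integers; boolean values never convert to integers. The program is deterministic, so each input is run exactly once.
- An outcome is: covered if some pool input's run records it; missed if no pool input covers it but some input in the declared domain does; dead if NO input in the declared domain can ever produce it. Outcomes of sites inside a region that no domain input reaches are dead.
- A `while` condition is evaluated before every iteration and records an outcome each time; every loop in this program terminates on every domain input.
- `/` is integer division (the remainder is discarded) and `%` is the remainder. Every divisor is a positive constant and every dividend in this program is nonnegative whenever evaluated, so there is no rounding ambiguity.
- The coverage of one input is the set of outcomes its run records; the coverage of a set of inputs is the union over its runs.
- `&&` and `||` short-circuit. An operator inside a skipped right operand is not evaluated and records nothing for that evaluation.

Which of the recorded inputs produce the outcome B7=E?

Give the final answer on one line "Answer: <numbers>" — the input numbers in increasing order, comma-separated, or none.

input #1 (c=5, u=5): does not record B7=E
input #2 (c=7, u=3): does not record B7=E
input #3 (c=16, u=2): does not record B7=E
input #4 (c=3, u=4): does not record B7=E

Answer: none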